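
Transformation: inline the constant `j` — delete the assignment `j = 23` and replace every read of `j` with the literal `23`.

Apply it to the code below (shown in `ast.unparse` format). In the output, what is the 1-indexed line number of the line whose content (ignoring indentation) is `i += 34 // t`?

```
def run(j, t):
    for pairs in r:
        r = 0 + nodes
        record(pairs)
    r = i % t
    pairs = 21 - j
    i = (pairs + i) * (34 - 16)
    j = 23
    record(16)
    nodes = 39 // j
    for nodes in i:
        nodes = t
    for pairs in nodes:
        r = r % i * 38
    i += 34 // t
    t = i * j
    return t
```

Transformed code:
def run(j, t):
    for pairs in r:
        r = 0 + nodes
        record(pairs)
    r = i % t
    pairs = 21 - 23
    i = (pairs + i) * (34 - 16)
    record(16)
    nodes = 39 // 23
    for nodes in i:
        nodes = t
    for pairs in nodes:
        r = r % i * 38
    i += 34 // t
    t = i * 23
    return t

14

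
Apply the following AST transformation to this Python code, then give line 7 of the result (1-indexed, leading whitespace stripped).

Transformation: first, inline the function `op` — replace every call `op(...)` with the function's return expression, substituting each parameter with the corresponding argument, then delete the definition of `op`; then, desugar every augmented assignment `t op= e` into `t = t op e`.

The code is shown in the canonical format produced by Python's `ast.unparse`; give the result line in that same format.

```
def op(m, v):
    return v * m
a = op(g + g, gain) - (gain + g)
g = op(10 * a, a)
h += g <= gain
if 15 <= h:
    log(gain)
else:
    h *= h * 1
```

Transformed code:
a = gain * (g + g) - (gain + g)
g = a * (10 * a)
h = h + (g <= gain)
if 15 <= h:
    log(gain)
else:
    h = h * (h * 1)

h = h * (h * 1)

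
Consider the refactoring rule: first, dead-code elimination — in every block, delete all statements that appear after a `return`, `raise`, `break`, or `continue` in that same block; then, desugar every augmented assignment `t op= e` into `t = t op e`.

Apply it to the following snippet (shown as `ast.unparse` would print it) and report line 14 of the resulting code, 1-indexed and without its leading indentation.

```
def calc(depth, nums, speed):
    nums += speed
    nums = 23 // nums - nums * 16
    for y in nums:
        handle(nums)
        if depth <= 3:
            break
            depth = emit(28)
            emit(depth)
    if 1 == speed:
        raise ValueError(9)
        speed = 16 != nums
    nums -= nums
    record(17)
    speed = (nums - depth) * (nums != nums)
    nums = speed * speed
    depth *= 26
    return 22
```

Transformed code:
def calc(depth, nums, speed):
    nums = nums + speed
    nums = 23 // nums - nums * 16
    for y in nums:
        handle(nums)
        if depth <= 3:
            break
    if 1 == speed:
        raise ValueError(9)
    nums = nums - nums
    record(17)
    speed = (nums - depth) * (nums != nums)
    nums = speed * speed
    depth = depth * 26
    return 22

depth = depth * 26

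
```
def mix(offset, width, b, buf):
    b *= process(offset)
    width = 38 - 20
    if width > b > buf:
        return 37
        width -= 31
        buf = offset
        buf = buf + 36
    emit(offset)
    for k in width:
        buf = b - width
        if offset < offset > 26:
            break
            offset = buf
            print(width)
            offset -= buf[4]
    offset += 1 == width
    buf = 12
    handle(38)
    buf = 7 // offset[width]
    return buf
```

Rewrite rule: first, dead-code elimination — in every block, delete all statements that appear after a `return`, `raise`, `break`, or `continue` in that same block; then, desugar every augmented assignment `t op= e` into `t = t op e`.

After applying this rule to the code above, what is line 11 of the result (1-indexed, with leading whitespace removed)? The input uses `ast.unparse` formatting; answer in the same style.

offset = offset + (1 == width)

Transformed code:
def mix(offset, width, b, buf):
    b = b * process(offset)
    width = 38 - 20
    if width > b > buf:
        return 37
    emit(offset)
    for k in width:
        buf = b - width
        if offset < offset > 26:
            break
    offset = offset + (1 == width)
    buf = 12
    handle(38)
    buf = 7 // offset[width]
    return buf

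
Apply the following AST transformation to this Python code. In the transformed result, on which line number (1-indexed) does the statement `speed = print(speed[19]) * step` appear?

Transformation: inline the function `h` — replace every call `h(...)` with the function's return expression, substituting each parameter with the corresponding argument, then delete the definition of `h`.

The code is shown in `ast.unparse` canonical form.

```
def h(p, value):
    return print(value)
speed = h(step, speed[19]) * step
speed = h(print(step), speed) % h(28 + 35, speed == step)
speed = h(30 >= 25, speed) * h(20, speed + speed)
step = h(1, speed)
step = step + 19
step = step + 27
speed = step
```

1

Transformed code:
speed = print(speed[19]) * step
speed = print(speed) % print(speed == step)
speed = print(speed) * print(speed + speed)
step = print(speed)
step = step + 19
step = step + 27
speed = step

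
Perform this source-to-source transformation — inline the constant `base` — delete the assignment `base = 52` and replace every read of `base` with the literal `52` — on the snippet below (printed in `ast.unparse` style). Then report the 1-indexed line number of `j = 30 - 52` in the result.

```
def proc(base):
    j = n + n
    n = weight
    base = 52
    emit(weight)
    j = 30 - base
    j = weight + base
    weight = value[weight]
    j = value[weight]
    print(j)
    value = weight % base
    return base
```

5

Transformed code:
def proc(base):
    j = n + n
    n = weight
    emit(weight)
    j = 30 - 52
    j = weight + 52
    weight = value[weight]
    j = value[weight]
    print(j)
    value = weight % 52
    return 52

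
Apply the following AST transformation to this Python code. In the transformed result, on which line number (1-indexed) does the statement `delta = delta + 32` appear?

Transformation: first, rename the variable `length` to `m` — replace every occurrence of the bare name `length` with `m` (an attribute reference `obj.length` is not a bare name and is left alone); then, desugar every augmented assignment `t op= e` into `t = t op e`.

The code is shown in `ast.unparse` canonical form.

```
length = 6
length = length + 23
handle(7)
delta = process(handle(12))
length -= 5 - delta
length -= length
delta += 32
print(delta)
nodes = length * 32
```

7

Transformed code:
m = 6
m = m + 23
handle(7)
delta = process(handle(12))
m = m - (5 - delta)
m = m - m
delta = delta + 32
print(delta)
nodes = m * 32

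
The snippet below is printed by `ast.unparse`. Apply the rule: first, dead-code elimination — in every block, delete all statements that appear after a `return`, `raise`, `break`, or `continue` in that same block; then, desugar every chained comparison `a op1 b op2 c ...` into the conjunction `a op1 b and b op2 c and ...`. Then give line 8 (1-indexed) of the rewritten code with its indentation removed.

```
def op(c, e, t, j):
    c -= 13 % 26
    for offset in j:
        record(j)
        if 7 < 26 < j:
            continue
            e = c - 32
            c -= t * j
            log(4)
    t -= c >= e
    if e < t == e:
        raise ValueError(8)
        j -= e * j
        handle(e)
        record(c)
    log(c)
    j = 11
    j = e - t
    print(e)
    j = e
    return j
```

if e < t and t == e:

Transformed code:
def op(c, e, t, j):
    c -= 13 % 26
    for offset in j:
        record(j)
        if 7 < 26 and 26 < j:
            continue
    t -= c >= e
    if e < t and t == e:
        raise ValueError(8)
    log(c)
    j = 11
    j = e - t
    print(e)
    j = e
    return j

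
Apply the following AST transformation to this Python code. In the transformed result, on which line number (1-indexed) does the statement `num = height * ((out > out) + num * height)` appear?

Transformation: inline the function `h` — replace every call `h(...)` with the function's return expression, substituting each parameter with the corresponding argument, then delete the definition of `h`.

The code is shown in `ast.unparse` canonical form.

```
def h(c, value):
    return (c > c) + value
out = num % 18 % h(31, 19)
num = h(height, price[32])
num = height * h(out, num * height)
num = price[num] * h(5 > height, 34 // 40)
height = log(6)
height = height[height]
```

Transformed code:
out = num % 18 % ((31 > 31) + 19)
num = (height > height) + price[32]
num = height * ((out > out) + num * height)
num = price[num] * (((5 > height) > (5 > height)) + 34 // 40)
height = log(6)
height = height[height]

3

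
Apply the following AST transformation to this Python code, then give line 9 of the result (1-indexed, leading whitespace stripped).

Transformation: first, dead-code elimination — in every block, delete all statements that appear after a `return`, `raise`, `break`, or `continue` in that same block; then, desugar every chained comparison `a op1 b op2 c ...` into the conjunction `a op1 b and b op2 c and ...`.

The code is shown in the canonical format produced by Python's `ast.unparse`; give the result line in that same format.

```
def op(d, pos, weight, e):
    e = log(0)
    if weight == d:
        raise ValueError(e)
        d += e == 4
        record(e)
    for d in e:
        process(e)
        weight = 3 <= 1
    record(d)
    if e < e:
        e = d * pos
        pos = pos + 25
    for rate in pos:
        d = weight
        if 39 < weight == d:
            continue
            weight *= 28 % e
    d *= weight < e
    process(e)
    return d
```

Transformed code:
def op(d, pos, weight, e):
    e = log(0)
    if weight == d:
        raise ValueError(e)
    for d in e:
        process(e)
        weight = 3 <= 1
    record(d)
    if e < e:
        e = d * pos
        pos = pos + 25
    for rate in pos:
        d = weight
        if 39 < weight and weight == d:
            continue
    d *= weight < e
    process(e)
    return d

if e < e:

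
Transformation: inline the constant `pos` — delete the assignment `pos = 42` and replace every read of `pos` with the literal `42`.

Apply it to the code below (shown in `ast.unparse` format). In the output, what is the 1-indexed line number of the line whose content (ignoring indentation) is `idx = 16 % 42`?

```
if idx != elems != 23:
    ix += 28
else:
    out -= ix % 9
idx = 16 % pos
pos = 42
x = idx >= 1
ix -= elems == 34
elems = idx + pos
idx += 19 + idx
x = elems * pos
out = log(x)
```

5

Transformed code:
if idx != elems != 23:
    ix += 28
else:
    out -= ix % 9
idx = 16 % 42
x = idx >= 1
ix -= elems == 34
elems = idx + 42
idx += 19 + idx
x = elems * 42
out = log(x)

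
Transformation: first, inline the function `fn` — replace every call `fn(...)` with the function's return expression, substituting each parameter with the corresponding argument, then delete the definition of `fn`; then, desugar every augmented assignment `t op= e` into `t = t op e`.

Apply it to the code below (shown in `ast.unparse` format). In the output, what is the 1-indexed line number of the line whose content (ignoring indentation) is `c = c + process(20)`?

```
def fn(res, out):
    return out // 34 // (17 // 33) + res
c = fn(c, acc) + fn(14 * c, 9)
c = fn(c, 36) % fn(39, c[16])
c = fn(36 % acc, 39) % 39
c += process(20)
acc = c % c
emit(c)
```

Transformed code:
c = acc // 34 // (17 // 33) + c + (9 // 34 // (17 // 33) + 14 * c)
c = (36 // 34 // (17 // 33) + c) % (c[16] // 34 // (17 // 33) + 39)
c = (39 // 34 // (17 // 33) + 36 % acc) % 39
c = c + process(20)
acc = c % c
emit(c)

4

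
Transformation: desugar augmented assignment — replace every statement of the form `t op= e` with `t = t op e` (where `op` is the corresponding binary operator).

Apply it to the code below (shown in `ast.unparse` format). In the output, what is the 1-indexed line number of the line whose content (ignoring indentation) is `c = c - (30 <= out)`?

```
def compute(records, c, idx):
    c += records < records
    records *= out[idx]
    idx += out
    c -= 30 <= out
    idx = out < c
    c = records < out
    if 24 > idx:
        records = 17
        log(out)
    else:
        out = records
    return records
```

5

Transformed code:
def compute(records, c, idx):
    c = c + (records < records)
    records = records * out[idx]
    idx = idx + out
    c = c - (30 <= out)
    idx = out < c
    c = records < out
    if 24 > idx:
        records = 17
        log(out)
    else:
        out = records
    return records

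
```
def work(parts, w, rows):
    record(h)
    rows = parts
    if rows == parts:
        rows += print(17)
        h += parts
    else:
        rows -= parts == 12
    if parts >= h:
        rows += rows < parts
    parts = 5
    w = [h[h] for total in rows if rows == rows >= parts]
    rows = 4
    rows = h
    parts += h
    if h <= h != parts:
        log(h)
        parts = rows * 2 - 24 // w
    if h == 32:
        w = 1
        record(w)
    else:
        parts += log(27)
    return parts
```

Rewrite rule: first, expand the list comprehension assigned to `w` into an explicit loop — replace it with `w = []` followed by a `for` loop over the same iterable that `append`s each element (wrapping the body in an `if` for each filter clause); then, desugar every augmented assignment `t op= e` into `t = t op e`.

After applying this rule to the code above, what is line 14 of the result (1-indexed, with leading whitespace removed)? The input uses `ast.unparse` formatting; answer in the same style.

if rows == rows >= parts:

Transformed code:
def work(parts, w, rows):
    record(h)
    rows = parts
    if rows == parts:
        rows = rows + print(17)
        h = h + parts
    else:
        rows = rows - (parts == 12)
    if parts >= h:
        rows = rows + (rows < parts)
    parts = 5
    w = []
    for total in rows:
        if rows == rows >= parts:
            w.append(h[h])
    rows = 4
    rows = h
    parts = parts + h
    if h <= h != parts:
        log(h)
        parts = rows * 2 - 24 // w
    if h == 32:
        w = 1
        record(w)
    else:
        parts = parts + log(27)
    return parts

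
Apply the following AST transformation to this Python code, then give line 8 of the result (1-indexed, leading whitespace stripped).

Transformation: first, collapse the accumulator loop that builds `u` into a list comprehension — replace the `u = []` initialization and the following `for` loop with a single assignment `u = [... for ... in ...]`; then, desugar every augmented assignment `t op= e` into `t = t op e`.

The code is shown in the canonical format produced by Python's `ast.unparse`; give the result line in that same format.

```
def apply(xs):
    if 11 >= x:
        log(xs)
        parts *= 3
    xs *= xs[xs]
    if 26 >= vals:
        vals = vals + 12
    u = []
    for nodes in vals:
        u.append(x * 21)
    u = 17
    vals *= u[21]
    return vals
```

u = [x * 21 for nodes in vals]

Transformed code:
def apply(xs):
    if 11 >= x:
        log(xs)
        parts = parts * 3
    xs = xs * xs[xs]
    if 26 >= vals:
        vals = vals + 12
    u = [x * 21 for nodes in vals]
    u = 17
    vals = vals * u[21]
    return vals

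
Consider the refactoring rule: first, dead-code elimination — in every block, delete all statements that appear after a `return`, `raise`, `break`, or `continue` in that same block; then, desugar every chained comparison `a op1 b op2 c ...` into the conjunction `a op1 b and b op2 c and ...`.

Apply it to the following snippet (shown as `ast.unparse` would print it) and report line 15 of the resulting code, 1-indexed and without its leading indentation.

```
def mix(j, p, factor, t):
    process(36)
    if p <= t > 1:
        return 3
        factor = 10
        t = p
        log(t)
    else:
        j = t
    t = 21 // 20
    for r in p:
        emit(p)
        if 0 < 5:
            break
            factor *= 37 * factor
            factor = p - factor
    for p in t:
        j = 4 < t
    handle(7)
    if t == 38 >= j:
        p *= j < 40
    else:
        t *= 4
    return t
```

Transformed code:
def mix(j, p, factor, t):
    process(36)
    if p <= t and t > 1:
        return 3
    else:
        j = t
    t = 21 // 20
    for r in p:
        emit(p)
        if 0 < 5:
            break
    for p in t:
        j = 4 < t
    handle(7)
    if t == 38 and 38 >= j:
        p *= j < 40
    else:
        t *= 4
    return t

if t == 38 and 38 >= j:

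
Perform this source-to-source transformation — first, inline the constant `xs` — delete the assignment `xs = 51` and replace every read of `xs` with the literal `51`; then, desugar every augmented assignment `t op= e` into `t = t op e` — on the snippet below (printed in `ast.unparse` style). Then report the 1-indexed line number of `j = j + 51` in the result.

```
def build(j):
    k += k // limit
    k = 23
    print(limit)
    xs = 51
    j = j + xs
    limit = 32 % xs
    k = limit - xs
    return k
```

5

Transformed code:
def build(j):
    k = k + k // limit
    k = 23
    print(limit)
    j = j + 51
    limit = 32 % 51
    k = limit - 51
    return k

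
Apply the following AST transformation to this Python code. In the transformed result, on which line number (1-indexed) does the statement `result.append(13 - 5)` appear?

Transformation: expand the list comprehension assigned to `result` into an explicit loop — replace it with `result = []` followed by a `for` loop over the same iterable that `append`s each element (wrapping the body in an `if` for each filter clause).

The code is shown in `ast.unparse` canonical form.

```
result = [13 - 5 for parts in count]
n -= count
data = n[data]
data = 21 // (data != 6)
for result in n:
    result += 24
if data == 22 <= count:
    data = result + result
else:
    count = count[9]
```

Transformed code:
result = []
for parts in count:
    result.append(13 - 5)
n -= count
data = n[data]
data = 21 // (data != 6)
for result in n:
    result += 24
if data == 22 <= count:
    data = result + result
else:
    count = count[9]

3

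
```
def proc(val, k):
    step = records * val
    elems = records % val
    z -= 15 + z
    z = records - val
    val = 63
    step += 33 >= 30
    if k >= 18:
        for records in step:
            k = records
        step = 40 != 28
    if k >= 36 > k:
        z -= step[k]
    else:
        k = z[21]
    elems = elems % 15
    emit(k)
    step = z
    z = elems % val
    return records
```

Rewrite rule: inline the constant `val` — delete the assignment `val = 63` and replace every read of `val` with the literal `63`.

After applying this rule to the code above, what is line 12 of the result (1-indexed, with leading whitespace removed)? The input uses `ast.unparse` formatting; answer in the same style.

Transformed code:
def proc(val, k):
    step = records * 63
    elems = records % 63
    z -= 15 + z
    z = records - 63
    step += 33 >= 30
    if k >= 18:
        for records in step:
            k = records
        step = 40 != 28
    if k >= 36 > k:
        z -= step[k]
    else:
        k = z[21]
    elems = elems % 15
    emit(k)
    step = z
    z = elems % 63
    return records

z -= step[k]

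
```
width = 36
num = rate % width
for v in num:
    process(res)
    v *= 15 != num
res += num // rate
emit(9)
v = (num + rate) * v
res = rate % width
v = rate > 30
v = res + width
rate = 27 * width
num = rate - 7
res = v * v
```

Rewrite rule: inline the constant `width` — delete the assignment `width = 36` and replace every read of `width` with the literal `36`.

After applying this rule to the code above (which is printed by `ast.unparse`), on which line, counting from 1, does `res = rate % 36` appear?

8

Transformed code:
num = rate % 36
for v in num:
    process(res)
    v *= 15 != num
res += num // rate
emit(9)
v = (num + rate) * v
res = rate % 36
v = rate > 30
v = res + 36
rate = 27 * 36
num = rate - 7
res = v * v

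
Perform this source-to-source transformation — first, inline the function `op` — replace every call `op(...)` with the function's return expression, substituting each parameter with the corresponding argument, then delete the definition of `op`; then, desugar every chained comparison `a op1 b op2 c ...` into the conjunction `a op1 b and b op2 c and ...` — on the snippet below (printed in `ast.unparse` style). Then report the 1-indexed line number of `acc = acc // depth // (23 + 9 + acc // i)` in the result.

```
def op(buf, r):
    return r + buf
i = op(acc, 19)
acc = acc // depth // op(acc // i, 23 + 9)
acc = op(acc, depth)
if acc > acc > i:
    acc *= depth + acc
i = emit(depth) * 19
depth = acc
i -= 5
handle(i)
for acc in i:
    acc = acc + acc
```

Transformed code:
i = 19 + acc
acc = acc // depth // (23 + 9 + acc // i)
acc = depth + acc
if acc > acc and acc > i:
    acc *= depth + acc
i = emit(depth) * 19
depth = acc
i -= 5
handle(i)
for acc in i:
    acc = acc + acc

2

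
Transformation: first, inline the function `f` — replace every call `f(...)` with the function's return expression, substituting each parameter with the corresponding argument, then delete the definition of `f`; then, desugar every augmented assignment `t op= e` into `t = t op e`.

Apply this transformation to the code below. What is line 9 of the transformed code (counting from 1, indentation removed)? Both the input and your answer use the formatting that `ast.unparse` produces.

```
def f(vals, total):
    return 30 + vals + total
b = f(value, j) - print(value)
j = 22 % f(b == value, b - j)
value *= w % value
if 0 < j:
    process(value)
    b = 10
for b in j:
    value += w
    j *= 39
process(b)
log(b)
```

Transformed code:
b = 30 + value + j - print(value)
j = 22 % (30 + (b == value) + (b - j))
value = value * (w % value)
if 0 < j:
    process(value)
    b = 10
for b in j:
    value = value + w
    j = j * 39
process(b)
log(b)

j = j * 39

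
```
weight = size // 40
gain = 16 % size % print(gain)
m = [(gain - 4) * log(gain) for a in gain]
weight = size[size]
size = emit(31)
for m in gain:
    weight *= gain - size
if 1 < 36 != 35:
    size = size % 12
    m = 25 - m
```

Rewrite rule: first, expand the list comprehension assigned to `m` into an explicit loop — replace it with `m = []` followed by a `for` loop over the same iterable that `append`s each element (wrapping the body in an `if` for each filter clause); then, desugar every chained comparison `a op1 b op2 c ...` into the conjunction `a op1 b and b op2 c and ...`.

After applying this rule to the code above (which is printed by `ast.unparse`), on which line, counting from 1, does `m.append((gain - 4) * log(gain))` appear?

5

Transformed code:
weight = size // 40
gain = 16 % size % print(gain)
m = []
for a in gain:
    m.append((gain - 4) * log(gain))
weight = size[size]
size = emit(31)
for m in gain:
    weight *= gain - size
if 1 < 36 and 36 != 35:
    size = size % 12
    m = 25 - m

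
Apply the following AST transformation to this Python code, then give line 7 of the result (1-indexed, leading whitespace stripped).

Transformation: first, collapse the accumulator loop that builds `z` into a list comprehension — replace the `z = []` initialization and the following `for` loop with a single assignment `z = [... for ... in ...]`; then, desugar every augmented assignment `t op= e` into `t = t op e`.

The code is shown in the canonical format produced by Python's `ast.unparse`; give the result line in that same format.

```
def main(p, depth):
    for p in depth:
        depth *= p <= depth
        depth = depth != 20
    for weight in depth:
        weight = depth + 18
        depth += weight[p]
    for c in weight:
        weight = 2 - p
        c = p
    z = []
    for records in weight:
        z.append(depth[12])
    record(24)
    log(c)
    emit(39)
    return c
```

depth = depth + weight[p]

Transformed code:
def main(p, depth):
    for p in depth:
        depth = depth * (p <= depth)
        depth = depth != 20
    for weight in depth:
        weight = depth + 18
        depth = depth + weight[p]
    for c in weight:
        weight = 2 - p
        c = p
    z = [depth[12] for records in weight]
    record(24)
    log(c)
    emit(39)
    return c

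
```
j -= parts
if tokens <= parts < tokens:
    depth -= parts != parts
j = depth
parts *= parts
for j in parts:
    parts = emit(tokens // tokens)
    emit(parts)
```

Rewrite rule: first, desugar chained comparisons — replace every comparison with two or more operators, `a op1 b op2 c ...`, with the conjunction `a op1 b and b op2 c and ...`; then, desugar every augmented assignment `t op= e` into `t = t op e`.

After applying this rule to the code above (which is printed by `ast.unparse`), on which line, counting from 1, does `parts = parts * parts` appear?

5

Transformed code:
j = j - parts
if tokens <= parts and parts < tokens:
    depth = depth - (parts != parts)
j = depth
parts = parts * parts
for j in parts:
    parts = emit(tokens // tokens)
    emit(parts)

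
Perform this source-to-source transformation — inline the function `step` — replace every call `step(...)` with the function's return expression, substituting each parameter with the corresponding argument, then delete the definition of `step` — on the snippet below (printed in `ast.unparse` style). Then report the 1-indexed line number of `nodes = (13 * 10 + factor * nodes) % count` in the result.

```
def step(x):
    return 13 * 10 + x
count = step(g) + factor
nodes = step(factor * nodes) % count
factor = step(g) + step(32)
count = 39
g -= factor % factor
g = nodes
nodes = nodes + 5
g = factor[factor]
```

Transformed code:
count = 13 * 10 + g + factor
nodes = (13 * 10 + factor * nodes) % count
factor = 13 * 10 + g + (13 * 10 + 32)
count = 39
g -= factor % factor
g = nodes
nodes = nodes + 5
g = factor[factor]

2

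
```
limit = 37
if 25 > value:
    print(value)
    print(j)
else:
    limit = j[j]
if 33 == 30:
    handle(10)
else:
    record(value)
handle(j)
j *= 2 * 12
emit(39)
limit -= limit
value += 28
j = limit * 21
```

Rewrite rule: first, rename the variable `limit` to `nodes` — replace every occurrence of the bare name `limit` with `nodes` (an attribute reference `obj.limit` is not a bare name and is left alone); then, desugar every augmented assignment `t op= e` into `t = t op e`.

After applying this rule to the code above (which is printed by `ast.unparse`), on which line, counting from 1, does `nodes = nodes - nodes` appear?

Transformed code:
nodes = 37
if 25 > value:
    print(value)
    print(j)
else:
    nodes = j[j]
if 33 == 30:
    handle(10)
else:
    record(value)
handle(j)
j = j * (2 * 12)
emit(39)
nodes = nodes - nodes
value = value + 28
j = nodes * 21

14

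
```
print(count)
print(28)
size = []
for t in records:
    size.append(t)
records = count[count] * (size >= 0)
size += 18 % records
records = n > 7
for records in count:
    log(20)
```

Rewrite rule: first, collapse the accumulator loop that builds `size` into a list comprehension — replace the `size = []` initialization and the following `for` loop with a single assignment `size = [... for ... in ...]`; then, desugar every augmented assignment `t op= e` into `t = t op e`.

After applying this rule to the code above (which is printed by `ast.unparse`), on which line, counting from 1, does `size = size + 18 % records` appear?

Transformed code:
print(count)
print(28)
size = [t for t in records]
records = count[count] * (size >= 0)
size = size + 18 % records
records = n > 7
for records in count:
    log(20)

5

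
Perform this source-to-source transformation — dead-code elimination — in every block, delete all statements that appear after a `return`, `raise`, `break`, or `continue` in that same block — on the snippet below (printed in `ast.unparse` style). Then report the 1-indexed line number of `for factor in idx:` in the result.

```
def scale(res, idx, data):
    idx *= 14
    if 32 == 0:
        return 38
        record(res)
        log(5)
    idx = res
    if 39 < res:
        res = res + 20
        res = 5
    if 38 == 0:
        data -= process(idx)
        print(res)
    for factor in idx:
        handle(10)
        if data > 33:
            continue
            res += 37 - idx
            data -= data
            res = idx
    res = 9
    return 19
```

Transformed code:
def scale(res, idx, data):
    idx *= 14
    if 32 == 0:
        return 38
    idx = res
    if 39 < res:
        res = res + 20
        res = 5
    if 38 == 0:
        data -= process(idx)
        print(res)
    for factor in idx:
        handle(10)
        if data > 33:
            continue
    res = 9
    return 19

12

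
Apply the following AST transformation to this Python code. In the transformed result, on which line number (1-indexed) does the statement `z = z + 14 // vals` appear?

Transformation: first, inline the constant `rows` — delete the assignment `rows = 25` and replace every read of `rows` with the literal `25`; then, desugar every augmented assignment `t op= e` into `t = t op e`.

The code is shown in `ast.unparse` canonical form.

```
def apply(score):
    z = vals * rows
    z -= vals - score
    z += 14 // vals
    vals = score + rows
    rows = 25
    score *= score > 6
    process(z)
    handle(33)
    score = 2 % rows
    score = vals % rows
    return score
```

Transformed code:
def apply(score):
    z = vals * 25
    z = z - (vals - score)
    z = z + 14 // vals
    vals = score + 25
    score = score * (score > 6)
    process(z)
    handle(33)
    score = 2 % 25
    score = vals % 25
    return score

4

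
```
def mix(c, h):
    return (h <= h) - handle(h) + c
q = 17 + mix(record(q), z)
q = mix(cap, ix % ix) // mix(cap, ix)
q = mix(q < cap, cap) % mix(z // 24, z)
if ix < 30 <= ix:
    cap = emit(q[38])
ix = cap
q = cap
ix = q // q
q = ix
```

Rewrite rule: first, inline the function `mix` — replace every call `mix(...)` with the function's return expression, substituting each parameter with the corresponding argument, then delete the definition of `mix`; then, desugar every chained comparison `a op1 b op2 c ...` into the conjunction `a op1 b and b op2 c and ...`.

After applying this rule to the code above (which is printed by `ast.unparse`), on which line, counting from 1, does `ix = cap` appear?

Transformed code:
q = 17 + ((z <= z) - handle(z) + record(q))
q = ((ix % ix <= ix % ix) - handle(ix % ix) + cap) // ((ix <= ix) - handle(ix) + cap)
q = ((cap <= cap) - handle(cap) + (q < cap)) % ((z <= z) - handle(z) + z // 24)
if ix < 30 and 30 <= ix:
    cap = emit(q[38])
ix = cap
q = cap
ix = q // q
q = ix

6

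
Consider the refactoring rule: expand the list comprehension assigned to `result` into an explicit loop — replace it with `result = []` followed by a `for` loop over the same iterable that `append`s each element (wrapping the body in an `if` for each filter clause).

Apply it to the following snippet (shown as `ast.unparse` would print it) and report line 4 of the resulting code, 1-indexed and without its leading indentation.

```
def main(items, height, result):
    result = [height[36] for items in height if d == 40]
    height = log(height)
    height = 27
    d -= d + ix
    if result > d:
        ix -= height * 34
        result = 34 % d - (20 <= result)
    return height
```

Transformed code:
def main(items, height, result):
    result = []
    for items in height:
        if d == 40:
            result.append(height[36])
    height = log(height)
    height = 27
    d -= d + ix
    if result > d:
        ix -= height * 34
        result = 34 % d - (20 <= result)
    return height

if d == 40:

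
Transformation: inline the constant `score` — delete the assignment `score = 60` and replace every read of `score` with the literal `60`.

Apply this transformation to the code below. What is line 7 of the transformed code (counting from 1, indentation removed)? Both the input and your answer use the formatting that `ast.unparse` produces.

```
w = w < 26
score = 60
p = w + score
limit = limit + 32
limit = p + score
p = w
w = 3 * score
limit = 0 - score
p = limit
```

limit = 0 - 60

Transformed code:
w = w < 26
p = w + 60
limit = limit + 32
limit = p + 60
p = w
w = 3 * 60
limit = 0 - 60
p = limit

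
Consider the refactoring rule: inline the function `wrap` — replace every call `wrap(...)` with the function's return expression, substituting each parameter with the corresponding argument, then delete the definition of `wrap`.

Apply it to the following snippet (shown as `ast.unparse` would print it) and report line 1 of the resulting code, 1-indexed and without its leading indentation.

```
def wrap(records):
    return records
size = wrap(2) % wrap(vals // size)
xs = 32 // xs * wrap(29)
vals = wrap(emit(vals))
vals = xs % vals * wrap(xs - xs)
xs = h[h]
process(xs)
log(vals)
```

size = 2 % (vals // size)

Transformed code:
size = 2 % (vals // size)
xs = 32 // xs * 29
vals = emit(vals)
vals = xs % vals * (xs - xs)
xs = h[h]
process(xs)
log(vals)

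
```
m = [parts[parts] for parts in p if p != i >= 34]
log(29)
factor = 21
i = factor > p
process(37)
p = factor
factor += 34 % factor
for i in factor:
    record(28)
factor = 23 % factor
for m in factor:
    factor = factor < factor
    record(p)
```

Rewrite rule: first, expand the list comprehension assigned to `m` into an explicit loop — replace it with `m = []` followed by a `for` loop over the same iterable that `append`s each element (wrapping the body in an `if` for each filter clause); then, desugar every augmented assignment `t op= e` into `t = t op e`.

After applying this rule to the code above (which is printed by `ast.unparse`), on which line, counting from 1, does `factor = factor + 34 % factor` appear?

10

Transformed code:
m = []
for parts in p:
    if p != i >= 34:
        m.append(parts[parts])
log(29)
factor = 21
i = factor > p
process(37)
p = factor
factor = factor + 34 % factor
for i in factor:
    record(28)
factor = 23 % factor
for m in factor:
    factor = factor < factor
    record(p)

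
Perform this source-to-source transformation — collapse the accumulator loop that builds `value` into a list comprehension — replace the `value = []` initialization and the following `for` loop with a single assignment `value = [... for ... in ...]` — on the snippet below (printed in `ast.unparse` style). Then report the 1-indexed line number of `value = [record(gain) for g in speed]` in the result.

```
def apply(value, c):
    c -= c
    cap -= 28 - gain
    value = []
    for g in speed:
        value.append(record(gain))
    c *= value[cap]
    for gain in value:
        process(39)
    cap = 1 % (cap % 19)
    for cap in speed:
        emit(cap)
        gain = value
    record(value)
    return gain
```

Transformed code:
def apply(value, c):
    c -= c
    cap -= 28 - gain
    value = [record(gain) for g in speed]
    c *= value[cap]
    for gain in value:
        process(39)
    cap = 1 % (cap % 19)
    for cap in speed:
        emit(cap)
        gain = value
    record(value)
    return gain

4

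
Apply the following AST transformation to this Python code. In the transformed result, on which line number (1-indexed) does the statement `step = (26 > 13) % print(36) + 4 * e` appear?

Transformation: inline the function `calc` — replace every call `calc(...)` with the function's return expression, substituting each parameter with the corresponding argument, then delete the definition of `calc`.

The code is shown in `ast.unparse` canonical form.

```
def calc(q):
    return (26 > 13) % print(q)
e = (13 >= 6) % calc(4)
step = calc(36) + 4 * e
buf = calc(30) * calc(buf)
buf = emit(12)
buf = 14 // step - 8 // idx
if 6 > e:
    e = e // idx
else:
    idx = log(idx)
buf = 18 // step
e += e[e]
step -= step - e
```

Transformed code:
e = (13 >= 6) % ((26 > 13) % print(4))
step = (26 > 13) % print(36) + 4 * e
buf = (26 > 13) % print(30) * ((26 > 13) % print(buf))
buf = emit(12)
buf = 14 // step - 8 // idx
if 6 > e:
    e = e // idx
else:
    idx = log(idx)
buf = 18 // step
e += e[e]
step -= step - e

2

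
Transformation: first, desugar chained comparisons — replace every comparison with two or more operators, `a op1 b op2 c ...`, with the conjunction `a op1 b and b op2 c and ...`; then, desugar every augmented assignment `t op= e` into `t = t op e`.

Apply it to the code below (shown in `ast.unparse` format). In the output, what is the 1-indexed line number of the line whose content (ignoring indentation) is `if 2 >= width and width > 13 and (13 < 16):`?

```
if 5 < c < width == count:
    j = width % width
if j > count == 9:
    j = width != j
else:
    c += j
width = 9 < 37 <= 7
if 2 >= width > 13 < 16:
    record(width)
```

Transformed code:
if 5 < c and c < width and (width == count):
    j = width % width
if j > count and count == 9:
    j = width != j
else:
    c = c + j
width = 9 < 37 and 37 <= 7
if 2 >= width and width > 13 and (13 < 16):
    record(width)

8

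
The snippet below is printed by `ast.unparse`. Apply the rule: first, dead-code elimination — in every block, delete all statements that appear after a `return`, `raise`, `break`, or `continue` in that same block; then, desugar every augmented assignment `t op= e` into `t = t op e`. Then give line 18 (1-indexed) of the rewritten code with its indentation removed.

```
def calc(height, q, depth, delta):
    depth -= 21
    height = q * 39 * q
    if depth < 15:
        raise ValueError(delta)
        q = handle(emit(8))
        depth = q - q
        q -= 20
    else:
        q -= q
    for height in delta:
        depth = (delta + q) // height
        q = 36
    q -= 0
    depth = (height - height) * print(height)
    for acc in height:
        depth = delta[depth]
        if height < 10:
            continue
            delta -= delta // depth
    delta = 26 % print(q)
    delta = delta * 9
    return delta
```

delta = delta * 9

Transformed code:
def calc(height, q, depth, delta):
    depth = depth - 21
    height = q * 39 * q
    if depth < 15:
        raise ValueError(delta)
    else:
        q = q - q
    for height in delta:
        depth = (delta + q) // height
        q = 36
    q = q - 0
    depth = (height - height) * print(height)
    for acc in height:
        depth = delta[depth]
        if height < 10:
            continue
    delta = 26 % print(q)
    delta = delta * 9
    return delta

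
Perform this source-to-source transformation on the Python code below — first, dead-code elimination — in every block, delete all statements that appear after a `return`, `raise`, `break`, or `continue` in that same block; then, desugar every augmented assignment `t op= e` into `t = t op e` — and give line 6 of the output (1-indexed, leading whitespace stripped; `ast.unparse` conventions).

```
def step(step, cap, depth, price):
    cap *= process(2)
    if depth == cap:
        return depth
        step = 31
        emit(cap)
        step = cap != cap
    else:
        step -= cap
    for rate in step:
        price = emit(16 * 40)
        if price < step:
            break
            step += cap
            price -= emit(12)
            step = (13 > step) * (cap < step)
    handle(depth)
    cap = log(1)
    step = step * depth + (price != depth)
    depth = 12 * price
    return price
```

Transformed code:
def step(step, cap, depth, price):
    cap = cap * process(2)
    if depth == cap:
        return depth
    else:
        step = step - cap
    for rate in step:
        price = emit(16 * 40)
        if price < step:
            break
    handle(depth)
    cap = log(1)
    step = step * depth + (price != depth)
    depth = 12 * price
    return price

step = step - cap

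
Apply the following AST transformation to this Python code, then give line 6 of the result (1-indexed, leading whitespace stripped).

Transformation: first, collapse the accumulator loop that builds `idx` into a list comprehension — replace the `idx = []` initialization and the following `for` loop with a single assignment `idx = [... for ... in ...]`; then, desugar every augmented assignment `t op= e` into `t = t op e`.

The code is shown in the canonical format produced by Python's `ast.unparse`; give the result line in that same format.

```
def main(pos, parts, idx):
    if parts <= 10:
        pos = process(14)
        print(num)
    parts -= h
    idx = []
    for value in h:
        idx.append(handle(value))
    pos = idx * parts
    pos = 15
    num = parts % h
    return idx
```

Transformed code:
def main(pos, parts, idx):
    if parts <= 10:
        pos = process(14)
        print(num)
    parts = parts - h
    idx = [handle(value) for value in h]
    pos = idx * parts
    pos = 15
    num = parts % h
    return idx

idx = [handle(value) for value in h]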